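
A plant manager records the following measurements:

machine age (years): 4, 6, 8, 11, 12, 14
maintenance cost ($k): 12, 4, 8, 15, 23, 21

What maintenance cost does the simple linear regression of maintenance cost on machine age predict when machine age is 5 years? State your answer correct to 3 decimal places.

7.531

n = 6, Σx = 55, Σy = 83, Σxy = 871, Σx² = 577
Sxx = Σx² − (Σx)²/n = 577 − 504.166667 = 72.833333
Sxy = Σxy − (Σx)(Σy)/n = 871 − 760.833333 = 110.166667
b = Sxy/Sxx = 110.166667/72.833333 = 1.512586
a = ȳ − b·x̄ = 13.833333 − 1.512586·9.166667 = -0.032037
ŷ(5) = a + b·5 = -0.032037 + 1.512586·5 = 7.530892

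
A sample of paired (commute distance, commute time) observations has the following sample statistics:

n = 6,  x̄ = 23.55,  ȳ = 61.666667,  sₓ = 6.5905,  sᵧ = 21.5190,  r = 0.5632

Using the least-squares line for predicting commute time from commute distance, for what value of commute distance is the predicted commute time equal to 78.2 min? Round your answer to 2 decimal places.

32.54

b = r · sᵧ/sₓ = 0.5632 · 21.519/6.5905 = 1.838935
a = ȳ − b·x̄ = 61.666667 − 1.838935·23.55 = 18.359749
Set a + b·x = 78.2: x = (78.2 − 18.359749) / 1.838935 = 32.540711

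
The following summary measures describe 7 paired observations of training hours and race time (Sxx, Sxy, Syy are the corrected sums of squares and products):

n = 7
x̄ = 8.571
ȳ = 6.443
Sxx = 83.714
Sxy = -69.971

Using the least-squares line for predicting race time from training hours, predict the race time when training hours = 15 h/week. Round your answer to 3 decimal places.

b = Sxy/Sxx = -69.971/83.714 = -0.835834
a = ȳ − b·x̄ = 6.443 − (-0.835834)·8.571 = 13.606932
ŷ(15) = a + b·15 = 13.606932 + (-0.835834)·15 = 1.069424

1.069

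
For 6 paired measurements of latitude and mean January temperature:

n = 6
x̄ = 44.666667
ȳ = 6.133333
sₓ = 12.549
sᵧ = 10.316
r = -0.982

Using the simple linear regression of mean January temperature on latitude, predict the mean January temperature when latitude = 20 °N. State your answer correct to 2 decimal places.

26.05

b = r · sᵧ/sₓ = -0.982 · 10.316/12.549 = -0.807260
a = ȳ − b·x̄ = 6.133333 − (-0.807260)·44.666667 = 42.190969
ŷ(20) = a + b·20 = 42.190969 + (-0.807260)·20 = 26.045759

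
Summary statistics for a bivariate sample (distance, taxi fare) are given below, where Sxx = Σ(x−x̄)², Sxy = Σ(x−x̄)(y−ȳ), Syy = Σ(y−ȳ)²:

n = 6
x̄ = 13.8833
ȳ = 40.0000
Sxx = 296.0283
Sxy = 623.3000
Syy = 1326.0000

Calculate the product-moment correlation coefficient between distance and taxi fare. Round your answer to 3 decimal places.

0.995

r = Sxy/√(Sxx·Syy) = 623.3/√(392533.5258) = 623.3/626.524960 = 0.994853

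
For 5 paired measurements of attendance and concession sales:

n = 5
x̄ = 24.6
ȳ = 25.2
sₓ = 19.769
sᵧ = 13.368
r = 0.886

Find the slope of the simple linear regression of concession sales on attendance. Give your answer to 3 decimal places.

0.599

b = r · sᵧ/sₓ = 0.886 · 13.368/19.769 = 0.599122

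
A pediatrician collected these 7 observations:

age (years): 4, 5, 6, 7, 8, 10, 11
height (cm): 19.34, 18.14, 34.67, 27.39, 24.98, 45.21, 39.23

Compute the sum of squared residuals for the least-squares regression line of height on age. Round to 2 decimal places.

n = 7, Σx = 51, Σy = 208.96, Σxy = 1651.28, Σx² = 411, Σy² = 6862.2536
Sxx = Σx² − (Σx)²/n = 411 − 371.571429 = 39.428571
Sxy = Σxy − (Σx)(Σy)/n = 1651.28 − 1522.422857 = 128.857143
Syy = Σy² − (Σy)²/n = 6862.2536 − 6237.754514 = 624.499086
b = Sxy/Sxx = 128.857143/39.428571 = 3.268116
SSE = Syy − b·Sxy = 624.499086 − 3.268116·128.857143 = 203.379003

203.38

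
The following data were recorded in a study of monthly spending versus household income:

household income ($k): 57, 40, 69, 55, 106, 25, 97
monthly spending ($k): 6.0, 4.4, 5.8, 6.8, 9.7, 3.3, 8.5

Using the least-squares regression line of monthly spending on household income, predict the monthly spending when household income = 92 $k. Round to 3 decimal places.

n = 7, Σx = 449, Σy = 44.5, Σxy = 3227.4, Σx² = 33905
Sxx = Σx² − (Σx)²/n = 33905 − 28800.142857 = 5104.857143
Sxy = Σxy − (Σx)(Σy)/n = 3227.4 − 2854.357143 = 373.042857
b = Sxy/Sxx = 373.042857/5104.857143 = 0.073076
a = ȳ − b·x̄ = 6.357143 − 0.073076·64.142857 = 1.669835
ŷ(92) = a + b·92 = 1.669835 + 0.073076·92 = 8.392833

8.393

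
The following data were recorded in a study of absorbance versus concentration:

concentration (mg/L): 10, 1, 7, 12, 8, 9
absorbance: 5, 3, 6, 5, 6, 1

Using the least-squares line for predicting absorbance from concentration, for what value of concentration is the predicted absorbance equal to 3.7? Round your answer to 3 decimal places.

2.450

n = 6, Σx = 47, Σy = 26, Σxy = 212, Σx² = 439
Sxx = Σx² − (Σx)²/n = 439 − 368.166667 = 70.833333
Sxy = Σxy − (Σx)(Σy)/n = 212 − 203.666667 = 8.333333
b = Sxy/Sxx = 8.333333/70.833333 = 0.117647
a = ȳ − b·x̄ = 4.333333 − 0.117647·7.833333 = 3.411765
Set a + b·x = 3.7: x = (3.7 − 3.411765) / 0.117647 = 2.45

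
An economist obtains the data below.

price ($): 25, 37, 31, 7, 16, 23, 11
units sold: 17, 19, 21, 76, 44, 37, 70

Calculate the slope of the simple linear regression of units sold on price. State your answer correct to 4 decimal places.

n = 7, Σx = 150, Σy = 284, Σxy = 4636, Σx² = 3910
Sxx = Σx² − (Σx)²/n = 3910 − 3214.285714 = 695.714286
Sxy = Σxy − (Σx)(Σy)/n = 4636 − 6085.714286 = -1449.714286
b = Sxy/Sxx = -1449.714286/695.714286 = -2.083778

-2.0838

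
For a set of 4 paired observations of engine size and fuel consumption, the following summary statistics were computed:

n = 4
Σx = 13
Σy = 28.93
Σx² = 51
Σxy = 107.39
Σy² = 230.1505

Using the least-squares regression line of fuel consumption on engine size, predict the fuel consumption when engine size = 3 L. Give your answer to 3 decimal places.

6.851

Sxx = Σx² − (Σx)²/n = 51 − 42.25 = 8.75
Sxy = Σxy − (Σx)(Σy)/n = 107.39 − 94.0225 = 13.3675
b = Sxy/Sxx = 13.3675/8.75 = 1.527714
a = ȳ − b·x̄ = 7.2325 − 1.527714·3.25 = 2.267429
ŷ(3) = a + b·3 = 2.267429 + 1.527714·3 = 6.850571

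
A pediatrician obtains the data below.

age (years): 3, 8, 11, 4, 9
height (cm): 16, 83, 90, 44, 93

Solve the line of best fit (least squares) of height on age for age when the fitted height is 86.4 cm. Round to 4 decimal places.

n = 5, Σx = 35, Σy = 326, Σxy = 2715, Σx² = 291
Sxx = Σx² − (Σx)²/n = 291 − 245 = 46
Sxy = Σxy − (Σx)(Σy)/n = 2715 − 2282 = 433
b = Sxy/Sxx = 433/46 = 9.413043
a = ȳ − b·x̄ = 65.2 − 9.413043·7 = -0.691304
Set a + b·x = 86.4: x = (86.4 − (-0.691304)) / 9.413043 = 9.252194

9.2522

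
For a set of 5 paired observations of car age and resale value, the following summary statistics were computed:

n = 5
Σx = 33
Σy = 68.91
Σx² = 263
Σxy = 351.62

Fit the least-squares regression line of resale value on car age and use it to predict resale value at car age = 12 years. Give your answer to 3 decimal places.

1.454

Sxx = Σx² − (Σx)²/n = 263 − 217.8 = 45.2
Sxy = Σxy − (Σx)(Σy)/n = 351.62 − 454.806 = -103.186
b = Sxy/Sxx = -103.186/45.2 = -2.282876
a = ȳ − b·x̄ = 13.782 − (-2.282876)·6.6 = 28.848982
ŷ(12) = a + b·12 = 28.848982 + (-2.282876)·12 = 1.454469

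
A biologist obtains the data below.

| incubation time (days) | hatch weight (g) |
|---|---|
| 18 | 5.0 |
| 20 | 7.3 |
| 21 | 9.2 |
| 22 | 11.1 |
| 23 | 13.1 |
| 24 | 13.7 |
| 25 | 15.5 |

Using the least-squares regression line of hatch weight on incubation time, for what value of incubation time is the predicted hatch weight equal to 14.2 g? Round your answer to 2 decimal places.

n = 7, Σx = 153, Σy = 74.9, Σxy = 1691, Σx² = 3379
Sxx = Σx² − (Σx)²/n = 3379 − 3344.142857 = 34.857143
Sxy = Σxy − (Σx)(Σy)/n = 1691 − 1637.1 = 53.9
b = Sxy/Sxx = 53.9/34.857143 = 1.546311
a = ȳ − b·x̄ = 10.7 − 1.546311·21.857143 = -23.097951
Set a + b·x = 14.2: x = (14.2 − (-23.097951)) / 1.546311 = 24.120594

24.12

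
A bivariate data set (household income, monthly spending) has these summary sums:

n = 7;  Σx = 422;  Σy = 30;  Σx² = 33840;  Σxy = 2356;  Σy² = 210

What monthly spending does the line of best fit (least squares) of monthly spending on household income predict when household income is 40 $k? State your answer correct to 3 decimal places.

Sxx = Σx² − (Σx)²/n = 33840 − 25440.571429 = 8399.428571
Sxy = Σxy − (Σx)(Σy)/n = 2356 − 1808.571429 = 547.428571
b = Sxy/Sxx = 547.428571/8399.428571 = 0.065175
a = ȳ − b·x̄ = 4.285714 − 0.065175·60.285714 = 0.356623
ŷ(40) = a + b·40 = 0.356623 + 0.065175·40 = 2.963603

2.964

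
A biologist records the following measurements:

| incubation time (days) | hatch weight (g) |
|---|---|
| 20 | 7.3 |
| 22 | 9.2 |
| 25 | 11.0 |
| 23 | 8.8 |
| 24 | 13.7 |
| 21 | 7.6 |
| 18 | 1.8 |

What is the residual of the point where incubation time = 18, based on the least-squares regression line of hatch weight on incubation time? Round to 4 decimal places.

-1.3426

n = 7, Σx = 153, Σy = 59.4, Σxy = 1346.6, Σx² = 3379
Sxx = Σx² − (Σx)²/n = 3379 − 3344.142857 = 34.857143
Sxy = Σxy − (Σx)(Σy)/n = 1346.6 − 1298.314286 = 48.285714
b = Sxy/Sxx = 48.285714/34.857143 = 1.385246
a = ȳ − b·x̄ = 8.485714 − 1.385246·21.857143 = -21.791803
ŷ(18) = -21.791803 + 1.385246·18 = 3.142623
residual = y − ŷ = 1.8 − 3.142623 = -1.342623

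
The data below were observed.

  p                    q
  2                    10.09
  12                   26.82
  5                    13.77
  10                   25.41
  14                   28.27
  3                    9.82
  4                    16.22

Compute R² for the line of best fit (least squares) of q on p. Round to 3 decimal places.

0.947

n = 7, Σx = 50, Σy = 130.4, Σxy = 1155.09, Σx² = 494, Σy² = 2815.1152
Sxx = Σx² − (Σx)²/n = 494 − 357.142857 = 136.857143
Sxy = Σxy − (Σx)(Σy)/n = 1155.09 − 931.428571 = 223.661429
Syy = Σy² − (Σy)²/n = 2815.1152 − 2429.165714 = 385.949486
R² = Sxy²/(Sxx·Syy) = (223.661429)²/(136.857143·385.949486) = 0.947075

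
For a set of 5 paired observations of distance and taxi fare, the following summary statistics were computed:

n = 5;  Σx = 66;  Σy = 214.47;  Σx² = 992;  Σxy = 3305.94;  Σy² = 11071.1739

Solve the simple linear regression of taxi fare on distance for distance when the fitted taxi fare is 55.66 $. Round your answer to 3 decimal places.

16.447

Sxx = Σx² − (Σx)²/n = 992 − 871.2 = 120.8
Sxy = Σxy − (Σx)(Σy)/n = 3305.94 − 2831.004 = 474.936
b = Sxy/Sxx = 474.936/120.8 = 3.931589
a = ȳ − b·x̄ = 42.894 − 3.931589·13.2 = -9.002980
Set a + b·x = 55.66: x = (55.66 − (-9.002980)) / 3.931589 = 16.447033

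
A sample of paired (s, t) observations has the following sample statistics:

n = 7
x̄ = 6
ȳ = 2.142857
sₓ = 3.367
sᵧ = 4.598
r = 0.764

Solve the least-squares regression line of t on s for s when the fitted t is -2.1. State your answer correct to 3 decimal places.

1.933

b = r · sᵧ/sₓ = 0.764 · 4.598/3.367 = 1.043324
a = ȳ − b·x̄ = 2.142857 − 1.043324·6 = -4.117087
Set a + b·x = -2.1: x = (-2.1 − (-4.117087)) / 1.043324 = 1.933328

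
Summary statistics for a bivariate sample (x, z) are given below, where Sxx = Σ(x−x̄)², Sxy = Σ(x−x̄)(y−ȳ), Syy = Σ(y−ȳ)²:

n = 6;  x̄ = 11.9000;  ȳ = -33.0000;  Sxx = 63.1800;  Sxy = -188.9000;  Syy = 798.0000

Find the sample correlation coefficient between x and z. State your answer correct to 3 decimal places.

-0.841

r = Sxy/√(Sxx·Syy) = -188.9/√(50417.64) = -188.9/224.538727 = -0.841280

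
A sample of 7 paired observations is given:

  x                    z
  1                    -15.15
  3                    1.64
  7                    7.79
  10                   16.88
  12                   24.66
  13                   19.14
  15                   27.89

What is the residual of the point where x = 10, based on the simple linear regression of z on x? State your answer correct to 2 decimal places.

1.51

n = 7, Σx = 61, Σy = 82.85, Σxy = 1176.19, Σx² = 697
Sxx = Σx² − (Σx)²/n = 697 − 531.571429 = 165.428571
Sxy = Σxy − (Σx)(Σy)/n = 1176.19 − 721.978571 = 454.211429
b = Sxy/Sxx = 454.211429/165.428571 = 2.745665
a = ȳ − b·x̄ = 11.835714 − 2.745665·8.714286 = -12.090794
ŷ(10) = -12.090794 + 2.745665·10 = 15.365855
residual = y − ŷ = 16.88 − 15.365855 = 1.514145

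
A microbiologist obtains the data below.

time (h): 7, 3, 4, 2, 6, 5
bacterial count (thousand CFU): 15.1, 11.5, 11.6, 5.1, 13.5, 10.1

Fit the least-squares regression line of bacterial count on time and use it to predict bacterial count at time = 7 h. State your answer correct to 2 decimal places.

15.04

n = 6, Σx = 27, Σy = 66.9, Σxy = 328.3, Σx² = 139
Sxx = Σx² − (Σx)²/n = 139 − 121.5 = 17.5
Sxy = Σxy − (Σx)(Σy)/n = 328.3 − 301.05 = 27.25
b = Sxy/Sxx = 27.25/17.5 = 1.557143
a = ȳ − b·x̄ = 11.15 − 1.557143·4.5 = 4.142857
ŷ(7) = a + b·7 = 4.142857 + 1.557143·7 = 15.042857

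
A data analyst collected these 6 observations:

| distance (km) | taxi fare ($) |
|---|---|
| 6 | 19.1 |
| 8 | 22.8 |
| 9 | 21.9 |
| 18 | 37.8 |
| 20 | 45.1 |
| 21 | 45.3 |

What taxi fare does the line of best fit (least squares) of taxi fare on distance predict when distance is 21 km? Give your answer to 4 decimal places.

45.1414

n = 6, Σx = 82, Σy = 192, Σxy = 3027.8, Σx² = 1346
Sxx = Σx² − (Σx)²/n = 1346 − 1120.666667 = 225.333333
Sxy = Σxy − (Σx)(Σy)/n = 3027.8 − 2624 = 403.8
b = Sxy/Sxx = 403.8/225.333333 = 1.792012
a = ȳ − b·x̄ = 32 − 1.792012·13.666667 = 7.509172
ŷ(21) = a + b·21 = 7.509172 + 1.792012·21 = 45.141420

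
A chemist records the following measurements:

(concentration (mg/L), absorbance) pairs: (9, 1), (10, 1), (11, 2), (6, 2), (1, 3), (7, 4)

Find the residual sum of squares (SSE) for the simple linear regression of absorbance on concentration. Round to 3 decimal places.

4.867

n = 6, Σx = 44, Σy = 13, Σxy = 84, Σx² = 388, Σy² = 35
Sxx = Σx² − (Σx)²/n = 388 − 322.666667 = 65.333333
Sxy = Σxy − (Σx)(Σy)/n = 84 − 95.333333 = -11.333333
Syy = Σy² − (Σy)²/n = 35 − 28.166667 = 6.833333
b = Sxy/Sxx = -11.333333/65.333333 = -0.173469
SSE = Syy − b·Sxy = 6.833333 − (-0.173469)·(-11.333333) = 4.867347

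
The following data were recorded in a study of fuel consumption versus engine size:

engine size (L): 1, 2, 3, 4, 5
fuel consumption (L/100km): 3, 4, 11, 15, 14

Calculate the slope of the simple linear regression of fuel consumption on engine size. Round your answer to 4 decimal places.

n = 5, Σx = 15, Σy = 47, Σxy = 174, Σx² = 55
Sxx = Σx² − (Σx)²/n = 55 − 45 = 10
Sxy = Σxy − (Σx)(Σy)/n = 174 − 141 = 33
b = Sxy/Sxx = 33/10 = 3.3

3.3000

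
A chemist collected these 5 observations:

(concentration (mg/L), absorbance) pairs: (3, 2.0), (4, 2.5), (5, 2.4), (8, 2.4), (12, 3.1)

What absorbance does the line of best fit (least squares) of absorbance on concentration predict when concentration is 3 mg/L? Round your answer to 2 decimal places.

n = 5, Σx = 32, Σy = 12.4, Σxy = 84.4, Σx² = 258
Sxx = Σx² − (Σx)²/n = 258 − 204.8 = 53.2
Sxy = Σxy − (Σx)(Σy)/n = 84.4 − 79.36 = 5.04
b = Sxy/Sxx = 5.04/53.2 = 0.094737
a = ȳ − b·x̄ = 2.48 − 0.094737·6.4 = 1.873684
ŷ(3) = a + b·3 = 1.873684 + 0.094737·3 = 2.157895

2.16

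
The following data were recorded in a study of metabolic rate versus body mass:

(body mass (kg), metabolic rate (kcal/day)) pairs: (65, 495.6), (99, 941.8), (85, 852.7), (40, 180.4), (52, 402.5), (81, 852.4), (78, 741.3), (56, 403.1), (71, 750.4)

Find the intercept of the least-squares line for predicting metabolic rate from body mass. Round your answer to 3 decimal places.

n = 9, Σx = 627, Σy = 5620.2, Σxy = 428795.5, Σx² = 46377
Sxx = Σx² − (Σx)²/n = 46377 − 43681 = 2696
Sxy = Σxy − (Σx)(Σy)/n = 428795.5 − 391540.6 = 37254.9
b = Sxy/Sxx = 37254.9/2696 = 13.818583
a = ȳ − b·x̄ = 624.466667 − 13.818583·69.666667 = -338.227955

-338.228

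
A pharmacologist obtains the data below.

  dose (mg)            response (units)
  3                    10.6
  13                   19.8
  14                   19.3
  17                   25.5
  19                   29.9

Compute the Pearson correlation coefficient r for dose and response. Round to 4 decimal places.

0.9651

n = 5, Σx = 66, Σy = 105.1, Σxy = 1561, Σx² = 1024, Σy² = 2421.15
Sxx = Σx² − (Σx)²/n = 1024 − 871.2 = 152.8
Sxy = Σxy − (Σx)(Σy)/n = 1561 − 1387.32 = 173.68
Syy = Σy² − (Σy)²/n = 2421.15 − 2209.202 = 211.948
r = Sxy/√(Sxx·Syy) = 173.68/√(32385.6544) = 173.68/179.960147 = 0.965103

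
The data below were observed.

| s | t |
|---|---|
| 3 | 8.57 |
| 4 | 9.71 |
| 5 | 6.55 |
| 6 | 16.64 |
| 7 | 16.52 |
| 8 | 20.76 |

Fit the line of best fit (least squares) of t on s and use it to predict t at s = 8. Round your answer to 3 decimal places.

19.659

n = 6, Σx = 33, Σy = 78.75, Σxy = 478.86, Σx² = 199
Sxx = Σx² − (Σx)²/n = 199 − 181.5 = 17.5
Sxy = Σxy − (Σx)(Σy)/n = 478.86 − 433.125 = 45.735
b = Sxy/Sxx = 45.735/17.5 = 2.613429
a = ȳ − b·x̄ = 13.125 − 2.613429·5.5 = -1.248857
ŷ(8) = a + b·8 = -1.248857 + 2.613429·8 = 19.658571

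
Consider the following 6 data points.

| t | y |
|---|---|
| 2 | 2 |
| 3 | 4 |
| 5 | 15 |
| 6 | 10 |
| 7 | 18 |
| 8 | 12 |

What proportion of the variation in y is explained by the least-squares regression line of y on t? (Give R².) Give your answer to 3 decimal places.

0.646

n = 6, Σx = 31, Σy = 61, Σxy = 373, Σx² = 187, Σy² = 813
Sxx = Σx² − (Σx)²/n = 187 − 160.166667 = 26.833333
Sxy = Σxy − (Σx)(Σy)/n = 373 − 315.166667 = 57.833333
Syy = Σy² − (Σy)²/n = 813 − 620.166667 = 192.833333
R² = Sxy²/(Sxx·Syy) = (57.833333)²/(26.833333·192.833333) = 0.646398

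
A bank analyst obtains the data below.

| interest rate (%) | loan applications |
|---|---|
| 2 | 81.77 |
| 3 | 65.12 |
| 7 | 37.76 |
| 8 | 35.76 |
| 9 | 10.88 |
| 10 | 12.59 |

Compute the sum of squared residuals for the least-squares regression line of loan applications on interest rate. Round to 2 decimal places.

175.06

n = 6, Σx = 39, Σy = 243.88, Σxy = 1133.12, Σx² = 307, Σy² = 13908.425
Sxx = Σx² − (Σx)²/n = 307 − 253.5 = 53.5
Sxy = Σxy − (Σx)(Σy)/n = 1133.12 − 1585.22 = -452.1
Syy = Σy² − (Σy)²/n = 13908.425 − 9912.909067 = 3995.515933
b = Sxy/Sxx = -452.1/53.5 = -8.450467
SSE = Syy − b·Sxy = 3995.515933 − (-8.450467)·(-452.1) = 175.059672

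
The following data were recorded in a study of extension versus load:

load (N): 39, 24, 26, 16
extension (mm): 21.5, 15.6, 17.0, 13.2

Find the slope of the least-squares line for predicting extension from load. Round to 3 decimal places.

0.365

n = 4, Σx = 105, Σy = 67.3, Σxy = 1866.1, Σx² = 3029
Sxx = Σx² − (Σx)²/n = 3029 − 2756.25 = 272.75
Sxy = Σxy − (Σx)(Σy)/n = 1866.1 − 1766.625 = 99.475
b = Sxy/Sxx = 99.475/272.75 = 0.364711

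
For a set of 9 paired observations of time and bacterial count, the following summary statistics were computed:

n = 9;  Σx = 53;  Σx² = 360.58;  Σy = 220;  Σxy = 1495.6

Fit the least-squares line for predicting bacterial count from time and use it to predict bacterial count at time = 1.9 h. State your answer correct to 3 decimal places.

7.981

Sxx = Σx² − (Σx)²/n = 360.58 − 312.111111 = 48.468889
Sxy = Σxy − (Σx)(Σy)/n = 1495.6 − 1295.555556 = 200.044444
b = Sxy/Sxx = 200.044444/48.468889 = 4.127275
a = ȳ − b·x̄ = 24.444444 − 4.127275·5.888889 = 0.139379
ŷ(1.9) = a + b·1.9 = 0.139379 + 4.127275·1.9 = 7.981202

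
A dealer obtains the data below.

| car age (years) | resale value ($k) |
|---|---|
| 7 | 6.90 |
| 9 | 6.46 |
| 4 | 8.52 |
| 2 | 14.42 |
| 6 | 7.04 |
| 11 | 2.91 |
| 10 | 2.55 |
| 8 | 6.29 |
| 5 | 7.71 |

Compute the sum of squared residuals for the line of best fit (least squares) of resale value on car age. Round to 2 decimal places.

n = 9, Σx = 62, Σy = 62.8, Σxy = 357.98, Σx² = 496, Σy² = 533.4088
Sxx = Σx² − (Σx)²/n = 496 − 427.111111 = 68.888889
Sxy = Σxy − (Σx)(Σy)/n = 357.98 − 432.622222 = -74.642222
Syy = Σy² − (Σy)²/n = 533.4088 − 438.204444 = 95.204356
b = Sxy/Sxx = -74.642222/68.888889 = -1.083516
SSE = Syy − b·Sxy = 95.204356 − (-1.083516)·(-74.642222) = 14.328304

14.33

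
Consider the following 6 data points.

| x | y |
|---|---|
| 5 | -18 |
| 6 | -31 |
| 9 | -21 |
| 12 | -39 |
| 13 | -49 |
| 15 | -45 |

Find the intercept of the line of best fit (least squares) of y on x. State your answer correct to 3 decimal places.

-6.958

n = 6, Σx = 60, Σy = -203, Σxy = -2245, Σx² = 680
Sxx = Σx² − (Σx)²/n = 680 − 600 = 80
Sxy = Σxy − (Σx)(Σy)/n = -2245 − (-2030) = -215
b = Sxy/Sxx = -215/80 = -2.6875
a = ȳ − b·x̄ = -33.833333 − (-2.6875)·10 = -6.958333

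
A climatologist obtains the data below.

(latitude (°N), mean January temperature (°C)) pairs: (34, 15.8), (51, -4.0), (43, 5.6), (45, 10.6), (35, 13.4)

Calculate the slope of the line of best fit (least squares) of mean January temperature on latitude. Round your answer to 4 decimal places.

n = 5, Σx = 208, Σy = 41.4, Σxy = 1520, Σx² = 8856
Sxx = Σx² − (Σx)²/n = 8856 − 8652.8 = 203.2
Sxy = Σxy − (Σx)(Σy)/n = 1520 − 1722.24 = -202.24
b = Sxy/Sxx = -202.24/203.2 = -0.995276

-0.9953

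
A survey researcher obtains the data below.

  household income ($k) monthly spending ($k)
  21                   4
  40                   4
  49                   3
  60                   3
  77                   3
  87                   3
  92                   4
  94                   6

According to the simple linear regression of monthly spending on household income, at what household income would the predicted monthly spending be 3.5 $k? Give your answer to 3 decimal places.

37.000

n = 8, Σx = 520, Σy = 30, Σxy = 1995, Σx² = 38840
Sxx = Σx² − (Σx)²/n = 38840 − 33800 = 5040
Sxy = Σxy − (Σx)(Σy)/n = 1995 − 1950 = 45
b = Sxy/Sxx = 45/5040 = 0.008929
a = ȳ − b·x̄ = 3.75 − 0.008929·65 = 3.169643
Set a + b·x = 3.5: x = (3.5 − 3.169643) / 0.008929 = 37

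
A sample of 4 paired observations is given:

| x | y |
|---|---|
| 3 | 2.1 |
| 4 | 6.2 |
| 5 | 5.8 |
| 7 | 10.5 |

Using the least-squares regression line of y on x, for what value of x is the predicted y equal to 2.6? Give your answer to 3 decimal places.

2.896

n = 4, Σx = 19, Σy = 24.6, Σxy = 133.6, Σx² = 99
Sxx = Σx² − (Σx)²/n = 99 − 90.25 = 8.75
Sxy = Σxy − (Σx)(Σy)/n = 133.6 − 116.85 = 16.75
b = Sxy/Sxx = 16.75/8.75 = 1.914286
a = ȳ − b·x̄ = 6.15 − 1.914286·4.75 = -2.942857
Set a + b·x = 2.6: x = (2.6 − (-2.942857)) / 1.914286 = 2.895522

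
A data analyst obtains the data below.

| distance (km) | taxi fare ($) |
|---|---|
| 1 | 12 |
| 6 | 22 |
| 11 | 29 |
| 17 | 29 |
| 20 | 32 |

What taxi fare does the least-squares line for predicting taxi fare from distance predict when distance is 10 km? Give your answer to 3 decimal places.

n = 5, Σx = 55, Σy = 124, Σxy = 1596, Σx² = 847
Sxx = Σx² − (Σx)²/n = 847 − 605 = 242
Sxy = Σxy − (Σx)(Σy)/n = 1596 − 1364 = 232
b = Sxy/Sxx = 232/242 = 0.958678
a = ȳ − b·x̄ = 24.8 − 0.958678·11 = 14.254545
ŷ(10) = a + b·10 = 14.254545 + 0.958678·10 = 23.841322

23.841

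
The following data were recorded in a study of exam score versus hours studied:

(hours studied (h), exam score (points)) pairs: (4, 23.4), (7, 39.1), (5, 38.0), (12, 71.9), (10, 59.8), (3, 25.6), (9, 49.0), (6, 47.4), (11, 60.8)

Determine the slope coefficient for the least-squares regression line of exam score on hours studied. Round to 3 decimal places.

n = 9, Σx = 67, Σy = 415, Σxy = 3489.1, Σx² = 581
Sxx = Σx² − (Σx)²/n = 581 − 498.777778 = 82.222222
Sxy = Σxy − (Σx)(Σy)/n = 3489.1 − 3089.444444 = 399.655556
b = Sxy/Sxx = 399.655556/82.222222 = 4.860676

4.861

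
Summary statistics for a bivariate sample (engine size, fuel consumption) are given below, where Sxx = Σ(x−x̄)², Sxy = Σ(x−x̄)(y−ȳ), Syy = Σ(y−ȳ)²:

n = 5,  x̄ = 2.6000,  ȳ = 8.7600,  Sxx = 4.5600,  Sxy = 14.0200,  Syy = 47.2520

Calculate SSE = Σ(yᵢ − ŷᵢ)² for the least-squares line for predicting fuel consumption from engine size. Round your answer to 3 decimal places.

b = Sxy/Sxx = 14.02/4.56 = 3.074561
SSE = Syy − b·Sxy = 47.252 − 3.074561·14.02 = 4.146649

4.147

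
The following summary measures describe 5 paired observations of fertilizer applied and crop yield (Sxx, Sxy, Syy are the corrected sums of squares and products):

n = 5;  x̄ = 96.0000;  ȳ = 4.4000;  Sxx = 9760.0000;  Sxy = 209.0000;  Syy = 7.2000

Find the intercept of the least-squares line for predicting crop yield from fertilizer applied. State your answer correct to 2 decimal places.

b = Sxy/Sxx = 209/9760 = 0.021414
a = ȳ − b·x̄ = 4.4 − 0.021414·96 = 2.344262

2.34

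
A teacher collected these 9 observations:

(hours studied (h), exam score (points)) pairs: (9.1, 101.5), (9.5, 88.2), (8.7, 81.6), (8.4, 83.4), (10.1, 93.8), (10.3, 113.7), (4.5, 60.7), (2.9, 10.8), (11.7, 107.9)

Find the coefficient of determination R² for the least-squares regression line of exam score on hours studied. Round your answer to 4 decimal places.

n = 9, Σx = 75.2, Σy = 741.6, Σxy = 6857.42, Σx² = 692.96, Σy² = 68865.28
Sxx = Σx² − (Σx)²/n = 692.96 − 628.337778 = 64.622222
Sxy = Σxy − (Σx)(Σy)/n = 6857.42 − 6196.48 = 660.94
Syy = Σy² − (Σy)²/n = 68865.28 − 61107.84 = 7757.44
R² = Sxy²/(Sxx·Syy) = (660.94)²/(64.622222·7757.44) = 0.871412

0.8714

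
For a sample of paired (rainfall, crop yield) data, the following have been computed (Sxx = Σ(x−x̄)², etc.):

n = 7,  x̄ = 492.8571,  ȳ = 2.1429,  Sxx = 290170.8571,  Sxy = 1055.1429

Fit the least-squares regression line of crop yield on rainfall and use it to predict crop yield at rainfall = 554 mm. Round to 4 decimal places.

b = Sxy/Sxx = 1055.1429/290170.8571 = 0.003636
a = ȳ − b·x̄ = 2.1429 − 0.003636·492.8571 = 0.350733
ŷ(554) = a + b·554 = 0.350733 + 0.003636·554 = 2.365233

2.3652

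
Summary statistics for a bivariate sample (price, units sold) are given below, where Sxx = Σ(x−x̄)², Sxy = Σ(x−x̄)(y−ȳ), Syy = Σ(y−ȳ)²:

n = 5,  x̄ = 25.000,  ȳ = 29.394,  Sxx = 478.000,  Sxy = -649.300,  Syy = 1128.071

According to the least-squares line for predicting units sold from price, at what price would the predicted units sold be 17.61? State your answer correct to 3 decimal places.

33.675

b = Sxy/Sxx = -649.3/478 = -1.358368
a = ȳ − b·x̄ = 29.394 − (-1.358368)·25 = 63.353205
Set a + b·x = 17.61: x = (17.61 − 63.353205) / (-1.358368) = 33.675115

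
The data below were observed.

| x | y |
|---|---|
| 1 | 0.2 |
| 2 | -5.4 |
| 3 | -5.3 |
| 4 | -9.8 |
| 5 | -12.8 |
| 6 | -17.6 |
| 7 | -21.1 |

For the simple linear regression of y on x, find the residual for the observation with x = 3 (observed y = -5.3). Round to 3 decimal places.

n = 7, Σx = 28, Σy = -71.8, Σxy = -383, Σx² = 140
Sxx = Σx² − (Σx)²/n = 140 − 112 = 28
Sxy = Σxy − (Σx)(Σy)/n = -383 − (-287.2) = -95.8
b = Sxy/Sxx = -95.8/28 = -3.421429
a = ȳ − b·x̄ = -10.257143 − (-3.421429)·4 = 3.428571
ŷ(3) = 3.428571 + (-3.421429)·3 = -6.835714
residual = y − ŷ = -5.3 − (-6.835714) = 1.535714

1.536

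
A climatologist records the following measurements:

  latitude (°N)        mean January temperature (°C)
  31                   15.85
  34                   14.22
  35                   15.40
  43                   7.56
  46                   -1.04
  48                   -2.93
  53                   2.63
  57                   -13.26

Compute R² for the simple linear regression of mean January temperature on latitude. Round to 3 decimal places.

n = 8, Σx = 347, Σy = 38.43, Σxy = 1034, Σx² = 15669, Σy² = 940.1555
Sxx = Σx² − (Σx)²/n = 15669 − 15051.125 = 617.875
Sxy = Σxy − (Σx)(Σy)/n = 1034 − 1666.90125 = -632.90125
Syy = Σy² − (Σy)²/n = 940.1555 − 184.608113 = 755.547388
R² = Sxy²/(Sxx·Syy) = (-632.90125)²/(617.875·755.547388) = 0.858044

0.858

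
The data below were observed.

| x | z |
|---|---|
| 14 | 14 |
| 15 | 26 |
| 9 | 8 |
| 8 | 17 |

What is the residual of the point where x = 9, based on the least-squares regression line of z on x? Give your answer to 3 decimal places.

-5.108

n = 4, Σx = 46, Σy = 65, Σxy = 794, Σx² = 566
Sxx = Σx² − (Σx)²/n = 566 − 529 = 37
Sxy = Σxy − (Σx)(Σy)/n = 794 − 747.5 = 46.5
b = Sxy/Sxx = 46.5/37 = 1.256757
a = ȳ − b·x̄ = 16.25 − 1.256757·11.5 = 1.797297
ŷ(9) = 1.797297 + 1.256757·9 = 13.108108
residual = y − ŷ = 8 − 13.108108 = -5.108108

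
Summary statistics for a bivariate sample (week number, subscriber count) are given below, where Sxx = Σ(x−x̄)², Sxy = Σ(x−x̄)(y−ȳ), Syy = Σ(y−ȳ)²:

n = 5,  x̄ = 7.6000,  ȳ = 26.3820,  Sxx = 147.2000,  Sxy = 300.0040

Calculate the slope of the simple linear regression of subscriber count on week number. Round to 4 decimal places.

2.0381

b = Sxy/Sxx = 300.004/147.2 = 2.038071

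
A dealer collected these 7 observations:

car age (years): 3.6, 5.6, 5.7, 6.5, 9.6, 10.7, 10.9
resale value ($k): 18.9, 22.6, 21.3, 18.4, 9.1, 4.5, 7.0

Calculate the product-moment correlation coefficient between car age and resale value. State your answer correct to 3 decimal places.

-0.919

n = 7, Σx = 52.6, Σy = 101.8, Σxy = 647.42, Σx² = 444.52, Σy² = 1812.28
Sxx = Σx² − (Σx)²/n = 444.52 − 395.251429 = 49.268571
Sxy = Σxy − (Σx)(Σy)/n = 647.42 − 764.954286 = -117.534286
Syy = Σy² − (Σy)²/n = 1812.28 − 1480.462857 = 331.817143
r = Sxy/√(Sxx·Syy) = -117.534286/√(16348.156604) = -117.534286/127.859910 = -0.919243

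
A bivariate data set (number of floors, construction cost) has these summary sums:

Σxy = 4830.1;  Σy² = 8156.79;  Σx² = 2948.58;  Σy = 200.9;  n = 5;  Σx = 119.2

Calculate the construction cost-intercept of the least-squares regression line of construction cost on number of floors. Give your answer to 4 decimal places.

Sxx = Σx² − (Σx)²/n = 2948.58 − 2841.728 = 106.852
Sxy = Σxy − (Σx)(Σy)/n = 4830.1 − 4789.456 = 40.644
b = Sxy/Sxx = 40.644/106.852 = 0.380377
a = ȳ − b·x̄ = 40.18 − 0.380377·23.84 = 31.111822

31.1118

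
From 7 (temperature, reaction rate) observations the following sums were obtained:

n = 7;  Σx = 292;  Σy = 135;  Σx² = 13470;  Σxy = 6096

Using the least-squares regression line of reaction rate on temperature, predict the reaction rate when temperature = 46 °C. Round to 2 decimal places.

20.83

Sxx = Σx² − (Σx)²/n = 13470 − 12180.571429 = 1289.428571
Sxy = Σxy − (Σx)(Σy)/n = 6096 − 5631.428571 = 464.571429
b = Sxy/Sxx = 464.571429/1289.428571 = 0.360292
a = ȳ − b·x̄ = 19.285714 − 0.360292·41.714286 = 4.256370
ŷ(46) = a + b·46 = 4.256370 + 0.360292·46 = 20.829825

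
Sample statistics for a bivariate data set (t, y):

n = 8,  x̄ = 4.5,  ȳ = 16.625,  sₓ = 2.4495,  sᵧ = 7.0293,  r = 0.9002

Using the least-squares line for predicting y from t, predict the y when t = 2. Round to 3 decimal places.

10.167

b = r · sᵧ/sₓ = 0.9002 · 7.0293/2.4495 = 2.583293
a = ȳ − b·x̄ = 16.625 − 2.583293·4.5 = 5.000182
ŷ(2) = a + b·2 = 5.000182 + 2.583293·2 = 10.166768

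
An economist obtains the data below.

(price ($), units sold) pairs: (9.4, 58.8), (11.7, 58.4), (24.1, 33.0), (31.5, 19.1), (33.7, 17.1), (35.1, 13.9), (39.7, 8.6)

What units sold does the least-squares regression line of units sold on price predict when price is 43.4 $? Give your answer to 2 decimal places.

-0.10

n = 7, Σx = 185.2, Σy = 208.9, Σxy = 4038.53, Σx² = 5742.1
Sxx = Σx² − (Σx)²/n = 5742.1 − 4899.862857 = 842.237143
Sxy = Σxy − (Σx)(Σy)/n = 4038.53 − 5526.897143 = -1488.367143
b = Sxy/Sxx = -1488.367143/842.237143 = -1.767159
a = ȳ − b·x̄ = 29.842857 − (-1.767159)·26.457143 = 76.596841
ŷ(43.4) = a + b·43.4 = 76.596841 + (-1.767159)·43.4 = -0.097869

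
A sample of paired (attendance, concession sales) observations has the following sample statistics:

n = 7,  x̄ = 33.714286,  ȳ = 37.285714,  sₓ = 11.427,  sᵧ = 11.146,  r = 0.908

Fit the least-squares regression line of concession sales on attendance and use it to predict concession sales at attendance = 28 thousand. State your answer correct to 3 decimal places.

32.225

b = r · sᵧ/sₓ = 0.908 · 11.146/11.427 = 0.885671
a = ȳ − b·x̄ = 37.285714 − 0.885671·33.714286 = 7.425932
ŷ(28) = a + b·28 = 7.425932 + 0.885671·28 = 32.224734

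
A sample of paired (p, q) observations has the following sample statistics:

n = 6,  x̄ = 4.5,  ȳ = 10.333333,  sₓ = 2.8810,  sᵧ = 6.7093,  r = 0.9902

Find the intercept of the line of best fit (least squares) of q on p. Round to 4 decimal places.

-0.0436

b = r · sᵧ/sₓ = 0.9902 · 6.7093/2.881 = 2.305987
a = ȳ − b·x̄ = 10.333333 − 2.305987·4.5 = -0.043609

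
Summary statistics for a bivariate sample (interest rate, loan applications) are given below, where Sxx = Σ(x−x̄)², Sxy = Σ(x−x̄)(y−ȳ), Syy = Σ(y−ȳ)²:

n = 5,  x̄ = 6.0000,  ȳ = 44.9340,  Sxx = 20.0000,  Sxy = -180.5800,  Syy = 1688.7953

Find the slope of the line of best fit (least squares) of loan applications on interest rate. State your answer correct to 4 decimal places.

-9.0290

b = Sxy/Sxx = -180.58/20 = -9.029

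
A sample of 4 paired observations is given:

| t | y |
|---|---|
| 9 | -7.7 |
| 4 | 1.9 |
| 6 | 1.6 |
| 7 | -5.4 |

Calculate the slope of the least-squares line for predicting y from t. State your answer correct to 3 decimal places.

-2.115

n = 4, Σx = 26, Σy = -9.6, Σxy = -89.9, Σx² = 182
Sxx = Σx² − (Σx)²/n = 182 − 169 = 13
Sxy = Σxy − (Σx)(Σy)/n = -89.9 − (-62.4) = -27.5
b = Sxy/Sxx = -27.5/13 = -2.115385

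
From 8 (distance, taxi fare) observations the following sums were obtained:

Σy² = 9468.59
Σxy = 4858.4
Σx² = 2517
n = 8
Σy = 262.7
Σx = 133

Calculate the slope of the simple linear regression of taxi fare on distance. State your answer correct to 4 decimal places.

1.6053

Sxx = Σx² − (Σx)²/n = 2517 − 2211.125 = 305.875
Sxy = Σxy − (Σx)(Σy)/n = 4858.4 − 4367.3875 = 491.0125
b = Sxy/Sxx = 491.0125/305.875 = 1.605272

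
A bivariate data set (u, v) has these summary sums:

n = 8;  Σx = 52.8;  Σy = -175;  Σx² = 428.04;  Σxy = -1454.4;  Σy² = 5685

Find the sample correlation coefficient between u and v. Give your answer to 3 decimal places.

Sxx = Σx² − (Σx)²/n = 428.04 − 348.48 = 79.56
Sxy = Σxy − (Σx)(Σy)/n = -1454.4 − (-1155) = -299.4
Syy = Σy² − (Σy)²/n = 5685 − 3828.125 = 1856.875
r = Sxy/√(Sxx·Syy) = -299.4/√(147732.975) = -299.4/384.360475 = -0.778956

-0.779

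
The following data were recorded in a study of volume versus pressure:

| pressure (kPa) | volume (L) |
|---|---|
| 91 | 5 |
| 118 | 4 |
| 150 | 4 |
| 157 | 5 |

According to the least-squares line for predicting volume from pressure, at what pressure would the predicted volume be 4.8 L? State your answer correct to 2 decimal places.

n = 4, Σx = 516, Σy = 18, Σxy = 2312, Σx² = 69354
Sxx = Σx² − (Σx)²/n = 69354 − 66564 = 2790
Sxy = Σxy − (Σx)(Σy)/n = 2312 − 2322 = -10
b = Sxy/Sxx = -10/2790 = -0.003584
a = ȳ − b·x̄ = 4.5 − (-0.003584)·129 = 4.962366
Set a + b·x = 4.8: x = (4.8 − 4.962366) / (-0.003584) = 45.3

45.30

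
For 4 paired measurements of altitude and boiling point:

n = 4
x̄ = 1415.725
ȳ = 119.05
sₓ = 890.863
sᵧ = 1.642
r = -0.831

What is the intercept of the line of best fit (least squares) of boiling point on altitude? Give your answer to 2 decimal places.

121.22

b = r · sᵧ/sₓ = -0.831 · 1.642/890.863 = -0.001532
a = ȳ − b·x̄ = 119.05 − (-0.001532)·1415.725 = 121.218414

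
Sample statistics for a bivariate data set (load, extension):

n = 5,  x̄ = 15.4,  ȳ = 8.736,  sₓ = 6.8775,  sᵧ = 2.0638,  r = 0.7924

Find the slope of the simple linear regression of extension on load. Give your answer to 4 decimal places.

b = r · sᵧ/sₓ = 0.7924 · 2.0638/6.8775 = 0.237783

0.2378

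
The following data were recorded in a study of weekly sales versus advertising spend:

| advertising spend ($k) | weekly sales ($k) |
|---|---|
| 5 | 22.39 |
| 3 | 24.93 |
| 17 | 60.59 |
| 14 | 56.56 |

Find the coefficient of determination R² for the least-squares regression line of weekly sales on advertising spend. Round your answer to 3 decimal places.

0.961

n = 4, Σx = 39, Σy = 164.47, Σxy = 2008.61, Σx² = 519, Σy² = 7992.9987
Sxx = Σx² − (Σx)²/n = 519 − 380.25 = 138.75
Sxy = Σxy − (Σx)(Σy)/n = 2008.61 − 1603.5825 = 405.0275
Syy = Σy² − (Σy)²/n = 7992.9987 − 6762.595225 = 1230.403475
R² = Sxy²/(Sxx·Syy) = (405.0275)²/(138.75·1230.403475) = 0.960923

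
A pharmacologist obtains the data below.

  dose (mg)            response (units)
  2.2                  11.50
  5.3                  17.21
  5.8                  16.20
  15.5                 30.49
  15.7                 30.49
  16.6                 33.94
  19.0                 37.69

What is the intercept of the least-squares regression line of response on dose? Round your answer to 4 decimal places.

n = 7, Σx = 80.1, Σy = 177.52, Σxy = 2441.275, Σx² = 1189.87
Sxx = Σx² − (Σx)²/n = 1189.87 − 916.572857 = 273.297143
Sxy = Σxy − (Σx)(Σy)/n = 2441.275 − 2031.336 = 409.939
b = Sxy/Sxx = 409.939/273.297143 = 1.499975
a = ȳ − b·x̄ = 25.36 − 1.499975·11.442857 = 8.195995

8.1960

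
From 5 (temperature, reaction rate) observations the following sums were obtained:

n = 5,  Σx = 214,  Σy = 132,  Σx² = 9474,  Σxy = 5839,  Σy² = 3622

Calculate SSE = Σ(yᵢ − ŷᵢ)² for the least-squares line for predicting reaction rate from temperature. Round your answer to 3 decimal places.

23.247

Sxx = Σx² − (Σx)²/n = 9474 − 9159.2 = 314.8
Sxy = Σxy − (Σx)(Σy)/n = 5839 − 5649.6 = 189.4
Syy = Σy² − (Σy)²/n = 3622 − 3484.8 = 137.2
b = Sxy/Sxx = 189.4/314.8 = 0.601652
SSE = Syy − b·Sxy = 137.2 − 0.601652·189.4 = 23.247141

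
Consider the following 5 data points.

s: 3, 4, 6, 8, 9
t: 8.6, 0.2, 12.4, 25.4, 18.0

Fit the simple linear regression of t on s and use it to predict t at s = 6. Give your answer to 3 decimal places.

n = 5, Σx = 30, Σy = 64.6, Σxy = 466.2, Σx² = 206
Sxx = Σx² − (Σx)²/n = 206 − 180 = 26
Sxy = Σxy − (Σx)(Σy)/n = 466.2 − 387.6 = 78.6
b = Sxy/Sxx = 78.6/26 = 3.023077
a = ȳ − b·x̄ = 12.92 − 3.023077·6 = -5.218462
ŷ(6) = a + b·6 = -5.218462 + 3.023077·6 = 12.92

12.920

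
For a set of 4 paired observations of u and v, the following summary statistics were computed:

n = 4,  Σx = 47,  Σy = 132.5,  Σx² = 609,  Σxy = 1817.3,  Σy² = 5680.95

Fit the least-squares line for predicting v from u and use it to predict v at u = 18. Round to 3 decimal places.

Sxx = Σx² − (Σx)²/n = 609 − 552.25 = 56.75
Sxy = Σxy − (Σx)(Σy)/n = 1817.3 − 1556.875 = 260.425
b = Sxy/Sxx = 260.425/56.75 = 4.588987
a = ȳ − b·x̄ = 33.125 − 4.588987·11.75 = -20.795595
ŷ(18) = a + b·18 = -20.795595 + 4.588987·18 = 61.806167

61.806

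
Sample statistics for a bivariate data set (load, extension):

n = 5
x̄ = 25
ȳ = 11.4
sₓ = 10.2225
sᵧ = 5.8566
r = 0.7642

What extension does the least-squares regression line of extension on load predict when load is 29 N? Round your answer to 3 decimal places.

b = r · sᵧ/sₓ = 0.7642 · 5.8566/10.2225 = 0.437820
a = ȳ − b·x̄ = 11.4 − 0.437820·25 = 0.454503
ŷ(29) = a + b·29 = 0.454503 + 0.437820·29 = 13.151280

13.151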